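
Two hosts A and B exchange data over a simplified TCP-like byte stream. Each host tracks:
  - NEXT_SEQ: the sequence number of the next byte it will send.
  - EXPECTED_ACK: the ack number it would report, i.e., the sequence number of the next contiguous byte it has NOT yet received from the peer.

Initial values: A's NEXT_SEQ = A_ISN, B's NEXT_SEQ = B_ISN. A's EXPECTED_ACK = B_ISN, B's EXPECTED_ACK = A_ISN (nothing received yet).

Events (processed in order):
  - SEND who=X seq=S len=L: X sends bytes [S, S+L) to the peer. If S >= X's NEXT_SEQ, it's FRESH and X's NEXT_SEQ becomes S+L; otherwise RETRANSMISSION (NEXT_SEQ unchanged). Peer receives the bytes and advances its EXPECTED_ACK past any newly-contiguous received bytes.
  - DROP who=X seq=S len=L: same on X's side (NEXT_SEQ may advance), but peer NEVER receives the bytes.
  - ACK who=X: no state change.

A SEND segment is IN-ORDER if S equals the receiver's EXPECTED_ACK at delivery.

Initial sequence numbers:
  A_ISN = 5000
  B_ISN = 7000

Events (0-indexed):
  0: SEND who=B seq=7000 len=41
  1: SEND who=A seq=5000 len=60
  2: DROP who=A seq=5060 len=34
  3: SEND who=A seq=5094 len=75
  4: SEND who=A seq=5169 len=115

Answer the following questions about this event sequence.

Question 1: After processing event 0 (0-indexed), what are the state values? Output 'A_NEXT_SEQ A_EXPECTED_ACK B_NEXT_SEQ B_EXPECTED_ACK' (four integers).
After event 0: A_seq=5000 A_ack=7041 B_seq=7041 B_ack=5000

5000 7041 7041 5000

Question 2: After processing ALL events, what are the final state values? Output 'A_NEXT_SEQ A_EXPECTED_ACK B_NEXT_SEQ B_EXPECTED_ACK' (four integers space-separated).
Answer: 5284 7041 7041 5060

Derivation:
After event 0: A_seq=5000 A_ack=7041 B_seq=7041 B_ack=5000
After event 1: A_seq=5060 A_ack=7041 B_seq=7041 B_ack=5060
After event 2: A_seq=5094 A_ack=7041 B_seq=7041 B_ack=5060
After event 3: A_seq=5169 A_ack=7041 B_seq=7041 B_ack=5060
After event 4: A_seq=5284 A_ack=7041 B_seq=7041 B_ack=5060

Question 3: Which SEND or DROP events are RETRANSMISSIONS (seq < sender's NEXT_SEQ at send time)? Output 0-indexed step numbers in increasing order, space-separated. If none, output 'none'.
Answer: none

Derivation:
Step 0: SEND seq=7000 -> fresh
Step 1: SEND seq=5000 -> fresh
Step 2: DROP seq=5060 -> fresh
Step 3: SEND seq=5094 -> fresh
Step 4: SEND seq=5169 -> fresh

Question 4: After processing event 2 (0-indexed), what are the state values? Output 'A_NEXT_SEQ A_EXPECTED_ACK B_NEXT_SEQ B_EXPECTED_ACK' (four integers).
After event 0: A_seq=5000 A_ack=7041 B_seq=7041 B_ack=5000
After event 1: A_seq=5060 A_ack=7041 B_seq=7041 B_ack=5060
After event 2: A_seq=5094 A_ack=7041 B_seq=7041 B_ack=5060

5094 7041 7041 5060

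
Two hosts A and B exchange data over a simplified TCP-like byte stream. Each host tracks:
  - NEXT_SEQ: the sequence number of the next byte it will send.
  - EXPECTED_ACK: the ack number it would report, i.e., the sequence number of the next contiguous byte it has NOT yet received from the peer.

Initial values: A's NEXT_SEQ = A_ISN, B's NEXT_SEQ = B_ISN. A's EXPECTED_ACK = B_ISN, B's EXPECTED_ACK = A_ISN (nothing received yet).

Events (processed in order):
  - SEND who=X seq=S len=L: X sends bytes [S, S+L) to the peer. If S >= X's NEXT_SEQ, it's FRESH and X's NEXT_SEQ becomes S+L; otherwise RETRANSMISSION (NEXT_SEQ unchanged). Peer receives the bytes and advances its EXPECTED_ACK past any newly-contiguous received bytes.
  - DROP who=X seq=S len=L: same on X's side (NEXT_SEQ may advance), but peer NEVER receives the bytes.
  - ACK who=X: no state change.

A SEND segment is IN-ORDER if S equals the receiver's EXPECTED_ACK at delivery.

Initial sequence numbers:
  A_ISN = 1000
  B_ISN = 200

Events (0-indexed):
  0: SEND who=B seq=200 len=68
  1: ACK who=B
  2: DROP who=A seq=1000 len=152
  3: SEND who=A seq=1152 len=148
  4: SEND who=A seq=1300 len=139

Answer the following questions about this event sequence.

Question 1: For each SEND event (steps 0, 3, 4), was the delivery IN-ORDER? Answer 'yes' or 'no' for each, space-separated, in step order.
Step 0: SEND seq=200 -> in-order
Step 3: SEND seq=1152 -> out-of-order
Step 4: SEND seq=1300 -> out-of-order

Answer: yes no no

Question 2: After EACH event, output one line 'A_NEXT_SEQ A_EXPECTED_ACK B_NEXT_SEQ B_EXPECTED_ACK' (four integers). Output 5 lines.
1000 268 268 1000
1000 268 268 1000
1152 268 268 1000
1300 268 268 1000
1439 268 268 1000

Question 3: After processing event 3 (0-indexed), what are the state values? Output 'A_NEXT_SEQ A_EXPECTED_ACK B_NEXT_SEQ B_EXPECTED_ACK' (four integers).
After event 0: A_seq=1000 A_ack=268 B_seq=268 B_ack=1000
After event 1: A_seq=1000 A_ack=268 B_seq=268 B_ack=1000
After event 2: A_seq=1152 A_ack=268 B_seq=268 B_ack=1000
After event 3: A_seq=1300 A_ack=268 B_seq=268 B_ack=1000

1300 268 268 1000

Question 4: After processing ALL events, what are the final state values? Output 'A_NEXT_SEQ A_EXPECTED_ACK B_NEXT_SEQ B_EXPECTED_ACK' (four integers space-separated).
Answer: 1439 268 268 1000

Derivation:
After event 0: A_seq=1000 A_ack=268 B_seq=268 B_ack=1000
After event 1: A_seq=1000 A_ack=268 B_seq=268 B_ack=1000
After event 2: A_seq=1152 A_ack=268 B_seq=268 B_ack=1000
After event 3: A_seq=1300 A_ack=268 B_seq=268 B_ack=1000
After event 4: A_seq=1439 A_ack=268 B_seq=268 B_ack=1000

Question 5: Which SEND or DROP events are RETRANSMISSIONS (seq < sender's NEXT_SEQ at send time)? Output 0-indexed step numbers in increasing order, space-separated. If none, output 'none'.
Step 0: SEND seq=200 -> fresh
Step 2: DROP seq=1000 -> fresh
Step 3: SEND seq=1152 -> fresh
Step 4: SEND seq=1300 -> fresh

Answer: none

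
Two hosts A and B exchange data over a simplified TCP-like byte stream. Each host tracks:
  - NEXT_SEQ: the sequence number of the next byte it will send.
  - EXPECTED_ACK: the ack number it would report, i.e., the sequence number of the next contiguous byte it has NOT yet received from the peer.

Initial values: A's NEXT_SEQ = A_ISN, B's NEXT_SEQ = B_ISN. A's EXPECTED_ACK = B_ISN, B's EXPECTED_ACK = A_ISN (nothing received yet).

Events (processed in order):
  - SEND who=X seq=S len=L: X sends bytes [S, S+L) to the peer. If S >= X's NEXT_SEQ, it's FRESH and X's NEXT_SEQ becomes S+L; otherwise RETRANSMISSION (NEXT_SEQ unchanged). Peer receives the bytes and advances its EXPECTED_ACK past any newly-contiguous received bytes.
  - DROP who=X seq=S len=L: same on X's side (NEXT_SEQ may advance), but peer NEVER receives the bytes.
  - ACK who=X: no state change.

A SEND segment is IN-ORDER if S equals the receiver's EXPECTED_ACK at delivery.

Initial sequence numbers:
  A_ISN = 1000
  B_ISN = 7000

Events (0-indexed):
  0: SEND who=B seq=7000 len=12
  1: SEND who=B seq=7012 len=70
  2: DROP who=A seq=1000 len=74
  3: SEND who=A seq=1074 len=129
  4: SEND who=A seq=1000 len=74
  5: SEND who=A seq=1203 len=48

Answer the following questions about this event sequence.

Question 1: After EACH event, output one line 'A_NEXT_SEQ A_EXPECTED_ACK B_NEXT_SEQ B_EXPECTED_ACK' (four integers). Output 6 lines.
1000 7012 7012 1000
1000 7082 7082 1000
1074 7082 7082 1000
1203 7082 7082 1000
1203 7082 7082 1203
1251 7082 7082 1251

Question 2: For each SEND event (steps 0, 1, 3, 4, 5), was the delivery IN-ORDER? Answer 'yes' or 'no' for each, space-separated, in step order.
Answer: yes yes no yes yes

Derivation:
Step 0: SEND seq=7000 -> in-order
Step 1: SEND seq=7012 -> in-order
Step 3: SEND seq=1074 -> out-of-order
Step 4: SEND seq=1000 -> in-order
Step 5: SEND seq=1203 -> in-order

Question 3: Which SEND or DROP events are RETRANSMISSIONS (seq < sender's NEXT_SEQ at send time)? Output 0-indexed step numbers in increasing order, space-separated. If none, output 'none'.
Step 0: SEND seq=7000 -> fresh
Step 1: SEND seq=7012 -> fresh
Step 2: DROP seq=1000 -> fresh
Step 3: SEND seq=1074 -> fresh
Step 4: SEND seq=1000 -> retransmit
Step 5: SEND seq=1203 -> fresh

Answer: 4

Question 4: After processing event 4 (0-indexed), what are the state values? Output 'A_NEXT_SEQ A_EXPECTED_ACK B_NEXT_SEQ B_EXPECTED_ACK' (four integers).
After event 0: A_seq=1000 A_ack=7012 B_seq=7012 B_ack=1000
After event 1: A_seq=1000 A_ack=7082 B_seq=7082 B_ack=1000
After event 2: A_seq=1074 A_ack=7082 B_seq=7082 B_ack=1000
After event 3: A_seq=1203 A_ack=7082 B_seq=7082 B_ack=1000
After event 4: A_seq=1203 A_ack=7082 B_seq=7082 B_ack=1203

1203 7082 7082 1203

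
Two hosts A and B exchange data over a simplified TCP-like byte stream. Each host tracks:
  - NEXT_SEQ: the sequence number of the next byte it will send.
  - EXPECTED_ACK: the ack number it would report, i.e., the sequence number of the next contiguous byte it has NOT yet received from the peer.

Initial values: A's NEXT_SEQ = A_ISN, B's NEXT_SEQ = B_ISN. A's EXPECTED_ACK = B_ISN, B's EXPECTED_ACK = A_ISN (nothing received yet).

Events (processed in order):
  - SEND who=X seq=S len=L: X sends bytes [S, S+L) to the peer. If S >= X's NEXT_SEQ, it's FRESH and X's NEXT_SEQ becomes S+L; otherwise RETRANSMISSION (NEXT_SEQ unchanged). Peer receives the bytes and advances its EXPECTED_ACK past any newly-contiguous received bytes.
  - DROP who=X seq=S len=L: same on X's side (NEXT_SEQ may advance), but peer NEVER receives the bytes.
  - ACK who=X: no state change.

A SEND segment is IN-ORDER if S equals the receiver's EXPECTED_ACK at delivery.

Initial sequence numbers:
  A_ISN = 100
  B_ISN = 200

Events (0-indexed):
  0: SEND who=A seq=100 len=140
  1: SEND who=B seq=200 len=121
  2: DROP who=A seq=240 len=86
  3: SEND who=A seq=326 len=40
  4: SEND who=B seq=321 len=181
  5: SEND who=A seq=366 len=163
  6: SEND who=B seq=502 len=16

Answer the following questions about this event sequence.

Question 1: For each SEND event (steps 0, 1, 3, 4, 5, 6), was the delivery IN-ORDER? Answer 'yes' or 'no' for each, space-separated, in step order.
Step 0: SEND seq=100 -> in-order
Step 1: SEND seq=200 -> in-order
Step 3: SEND seq=326 -> out-of-order
Step 4: SEND seq=321 -> in-order
Step 5: SEND seq=366 -> out-of-order
Step 6: SEND seq=502 -> in-order

Answer: yes yes no yes no yes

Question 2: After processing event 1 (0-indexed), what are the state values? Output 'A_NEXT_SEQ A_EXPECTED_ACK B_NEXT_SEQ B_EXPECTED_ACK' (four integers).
After event 0: A_seq=240 A_ack=200 B_seq=200 B_ack=240
After event 1: A_seq=240 A_ack=321 B_seq=321 B_ack=240

240 321 321 240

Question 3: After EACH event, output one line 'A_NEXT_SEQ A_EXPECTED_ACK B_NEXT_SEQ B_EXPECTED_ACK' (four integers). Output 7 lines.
240 200 200 240
240 321 321 240
326 321 321 240
366 321 321 240
366 502 502 240
529 502 502 240
529 518 518 240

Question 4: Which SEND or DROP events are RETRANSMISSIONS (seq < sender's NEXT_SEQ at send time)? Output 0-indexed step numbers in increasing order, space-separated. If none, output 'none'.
Answer: none

Derivation:
Step 0: SEND seq=100 -> fresh
Step 1: SEND seq=200 -> fresh
Step 2: DROP seq=240 -> fresh
Step 3: SEND seq=326 -> fresh
Step 4: SEND seq=321 -> fresh
Step 5: SEND seq=366 -> fresh
Step 6: SEND seq=502 -> fresh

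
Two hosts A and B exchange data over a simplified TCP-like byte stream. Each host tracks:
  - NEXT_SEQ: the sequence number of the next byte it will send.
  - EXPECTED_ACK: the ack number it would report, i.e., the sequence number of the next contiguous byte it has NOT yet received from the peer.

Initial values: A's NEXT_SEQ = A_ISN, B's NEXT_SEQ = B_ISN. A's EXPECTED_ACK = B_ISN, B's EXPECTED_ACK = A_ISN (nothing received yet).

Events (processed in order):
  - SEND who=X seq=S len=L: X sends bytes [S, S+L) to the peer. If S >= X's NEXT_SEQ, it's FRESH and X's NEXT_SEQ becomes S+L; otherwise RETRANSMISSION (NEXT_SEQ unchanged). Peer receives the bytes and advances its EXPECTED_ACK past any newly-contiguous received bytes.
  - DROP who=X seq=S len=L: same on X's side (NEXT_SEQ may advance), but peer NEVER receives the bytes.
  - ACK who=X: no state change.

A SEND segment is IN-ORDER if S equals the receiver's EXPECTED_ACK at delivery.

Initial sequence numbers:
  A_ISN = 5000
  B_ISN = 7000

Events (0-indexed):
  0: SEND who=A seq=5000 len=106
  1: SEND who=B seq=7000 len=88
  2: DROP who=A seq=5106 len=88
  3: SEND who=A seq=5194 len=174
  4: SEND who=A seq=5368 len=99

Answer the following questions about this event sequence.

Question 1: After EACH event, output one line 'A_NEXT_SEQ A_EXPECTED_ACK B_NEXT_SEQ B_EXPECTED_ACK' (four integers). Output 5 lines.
5106 7000 7000 5106
5106 7088 7088 5106
5194 7088 7088 5106
5368 7088 7088 5106
5467 7088 7088 5106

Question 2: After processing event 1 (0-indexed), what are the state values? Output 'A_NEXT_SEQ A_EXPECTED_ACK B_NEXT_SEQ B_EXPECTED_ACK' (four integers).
After event 0: A_seq=5106 A_ack=7000 B_seq=7000 B_ack=5106
After event 1: A_seq=5106 A_ack=7088 B_seq=7088 B_ack=5106

5106 7088 7088 5106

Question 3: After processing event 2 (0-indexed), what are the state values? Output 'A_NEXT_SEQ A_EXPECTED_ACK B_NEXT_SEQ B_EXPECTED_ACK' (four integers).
After event 0: A_seq=5106 A_ack=7000 B_seq=7000 B_ack=5106
After event 1: A_seq=5106 A_ack=7088 B_seq=7088 B_ack=5106
After event 2: A_seq=5194 A_ack=7088 B_seq=7088 B_ack=5106

5194 7088 7088 5106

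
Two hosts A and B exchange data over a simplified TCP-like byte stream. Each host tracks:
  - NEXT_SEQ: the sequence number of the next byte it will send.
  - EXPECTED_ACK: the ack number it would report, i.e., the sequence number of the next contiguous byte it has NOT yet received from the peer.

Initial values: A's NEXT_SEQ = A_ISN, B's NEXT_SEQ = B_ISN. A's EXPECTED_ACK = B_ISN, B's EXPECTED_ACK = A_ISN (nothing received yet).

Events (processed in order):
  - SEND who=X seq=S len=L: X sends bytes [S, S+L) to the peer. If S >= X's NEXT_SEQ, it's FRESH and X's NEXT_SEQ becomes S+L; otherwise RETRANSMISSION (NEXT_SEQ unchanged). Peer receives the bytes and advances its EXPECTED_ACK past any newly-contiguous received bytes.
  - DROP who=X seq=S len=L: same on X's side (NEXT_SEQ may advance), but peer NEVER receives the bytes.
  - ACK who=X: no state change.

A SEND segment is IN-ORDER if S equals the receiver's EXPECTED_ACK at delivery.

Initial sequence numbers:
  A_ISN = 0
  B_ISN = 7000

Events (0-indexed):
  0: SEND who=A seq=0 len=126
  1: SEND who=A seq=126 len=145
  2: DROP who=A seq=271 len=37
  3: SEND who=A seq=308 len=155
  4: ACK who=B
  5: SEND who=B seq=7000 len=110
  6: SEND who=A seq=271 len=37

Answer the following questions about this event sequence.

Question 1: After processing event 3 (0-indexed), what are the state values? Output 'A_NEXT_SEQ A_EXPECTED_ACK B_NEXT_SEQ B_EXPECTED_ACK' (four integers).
After event 0: A_seq=126 A_ack=7000 B_seq=7000 B_ack=126
After event 1: A_seq=271 A_ack=7000 B_seq=7000 B_ack=271
After event 2: A_seq=308 A_ack=7000 B_seq=7000 B_ack=271
After event 3: A_seq=463 A_ack=7000 B_seq=7000 B_ack=271

463 7000 7000 271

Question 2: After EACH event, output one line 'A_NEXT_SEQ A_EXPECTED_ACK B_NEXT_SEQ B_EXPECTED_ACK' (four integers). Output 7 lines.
126 7000 7000 126
271 7000 7000 271
308 7000 7000 271
463 7000 7000 271
463 7000 7000 271
463 7110 7110 271
463 7110 7110 463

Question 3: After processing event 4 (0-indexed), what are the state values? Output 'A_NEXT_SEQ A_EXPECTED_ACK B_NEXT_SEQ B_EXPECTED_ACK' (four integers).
After event 0: A_seq=126 A_ack=7000 B_seq=7000 B_ack=126
After event 1: A_seq=271 A_ack=7000 B_seq=7000 B_ack=271
After event 2: A_seq=308 A_ack=7000 B_seq=7000 B_ack=271
After event 3: A_seq=463 A_ack=7000 B_seq=7000 B_ack=271
After event 4: A_seq=463 A_ack=7000 B_seq=7000 B_ack=271

463 7000 7000 271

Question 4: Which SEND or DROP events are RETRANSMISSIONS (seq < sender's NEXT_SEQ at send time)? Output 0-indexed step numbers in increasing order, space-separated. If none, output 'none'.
Step 0: SEND seq=0 -> fresh
Step 1: SEND seq=126 -> fresh
Step 2: DROP seq=271 -> fresh
Step 3: SEND seq=308 -> fresh
Step 5: SEND seq=7000 -> fresh
Step 6: SEND seq=271 -> retransmit

Answer: 6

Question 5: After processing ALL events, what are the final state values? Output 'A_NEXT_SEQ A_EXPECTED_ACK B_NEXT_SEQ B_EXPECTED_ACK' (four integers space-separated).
Answer: 463 7110 7110 463

Derivation:
After event 0: A_seq=126 A_ack=7000 B_seq=7000 B_ack=126
After event 1: A_seq=271 A_ack=7000 B_seq=7000 B_ack=271
After event 2: A_seq=308 A_ack=7000 B_seq=7000 B_ack=271
After event 3: A_seq=463 A_ack=7000 B_seq=7000 B_ack=271
After event 4: A_seq=463 A_ack=7000 B_seq=7000 B_ack=271
After event 5: A_seq=463 A_ack=7110 B_seq=7110 B_ack=271
After event 6: A_seq=463 A_ack=7110 B_seq=7110 B_ack=463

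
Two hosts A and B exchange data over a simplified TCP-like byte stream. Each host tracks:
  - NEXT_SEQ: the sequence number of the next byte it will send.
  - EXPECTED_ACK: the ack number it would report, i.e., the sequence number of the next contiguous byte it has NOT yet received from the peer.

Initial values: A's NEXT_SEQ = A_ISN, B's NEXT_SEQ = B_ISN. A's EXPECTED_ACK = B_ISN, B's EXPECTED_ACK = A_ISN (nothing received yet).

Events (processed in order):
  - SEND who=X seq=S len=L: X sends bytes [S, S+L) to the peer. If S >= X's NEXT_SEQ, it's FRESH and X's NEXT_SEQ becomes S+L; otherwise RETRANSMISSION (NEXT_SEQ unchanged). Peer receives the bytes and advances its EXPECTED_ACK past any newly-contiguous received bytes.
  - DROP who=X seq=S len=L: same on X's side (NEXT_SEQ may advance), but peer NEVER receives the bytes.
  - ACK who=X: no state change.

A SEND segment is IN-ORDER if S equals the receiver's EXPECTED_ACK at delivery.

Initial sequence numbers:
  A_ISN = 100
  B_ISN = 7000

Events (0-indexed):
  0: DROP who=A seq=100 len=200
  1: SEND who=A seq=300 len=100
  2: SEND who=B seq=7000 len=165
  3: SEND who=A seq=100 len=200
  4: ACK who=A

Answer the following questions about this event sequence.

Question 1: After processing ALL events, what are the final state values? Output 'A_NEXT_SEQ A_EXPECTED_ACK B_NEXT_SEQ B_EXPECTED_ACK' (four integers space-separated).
After event 0: A_seq=300 A_ack=7000 B_seq=7000 B_ack=100
After event 1: A_seq=400 A_ack=7000 B_seq=7000 B_ack=100
After event 2: A_seq=400 A_ack=7165 B_seq=7165 B_ack=100
After event 3: A_seq=400 A_ack=7165 B_seq=7165 B_ack=400
After event 4: A_seq=400 A_ack=7165 B_seq=7165 B_ack=400

Answer: 400 7165 7165 400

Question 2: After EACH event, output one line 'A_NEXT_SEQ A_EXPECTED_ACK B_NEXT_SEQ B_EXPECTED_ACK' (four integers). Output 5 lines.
300 7000 7000 100
400 7000 7000 100
400 7165 7165 100
400 7165 7165 400
400 7165 7165 400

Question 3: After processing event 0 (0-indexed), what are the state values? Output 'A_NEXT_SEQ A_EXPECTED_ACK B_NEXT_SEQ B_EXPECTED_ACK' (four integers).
After event 0: A_seq=300 A_ack=7000 B_seq=7000 B_ack=100

300 7000 7000 100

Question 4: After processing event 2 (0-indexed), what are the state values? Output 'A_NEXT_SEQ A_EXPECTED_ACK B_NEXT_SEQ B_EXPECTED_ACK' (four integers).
After event 0: A_seq=300 A_ack=7000 B_seq=7000 B_ack=100
After event 1: A_seq=400 A_ack=7000 B_seq=7000 B_ack=100
After event 2: A_seq=400 A_ack=7165 B_seq=7165 B_ack=100

400 7165 7165 100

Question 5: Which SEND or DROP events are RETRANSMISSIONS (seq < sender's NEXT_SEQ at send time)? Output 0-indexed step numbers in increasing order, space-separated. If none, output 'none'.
Step 0: DROP seq=100 -> fresh
Step 1: SEND seq=300 -> fresh
Step 2: SEND seq=7000 -> fresh
Step 3: SEND seq=100 -> retransmit

Answer: 3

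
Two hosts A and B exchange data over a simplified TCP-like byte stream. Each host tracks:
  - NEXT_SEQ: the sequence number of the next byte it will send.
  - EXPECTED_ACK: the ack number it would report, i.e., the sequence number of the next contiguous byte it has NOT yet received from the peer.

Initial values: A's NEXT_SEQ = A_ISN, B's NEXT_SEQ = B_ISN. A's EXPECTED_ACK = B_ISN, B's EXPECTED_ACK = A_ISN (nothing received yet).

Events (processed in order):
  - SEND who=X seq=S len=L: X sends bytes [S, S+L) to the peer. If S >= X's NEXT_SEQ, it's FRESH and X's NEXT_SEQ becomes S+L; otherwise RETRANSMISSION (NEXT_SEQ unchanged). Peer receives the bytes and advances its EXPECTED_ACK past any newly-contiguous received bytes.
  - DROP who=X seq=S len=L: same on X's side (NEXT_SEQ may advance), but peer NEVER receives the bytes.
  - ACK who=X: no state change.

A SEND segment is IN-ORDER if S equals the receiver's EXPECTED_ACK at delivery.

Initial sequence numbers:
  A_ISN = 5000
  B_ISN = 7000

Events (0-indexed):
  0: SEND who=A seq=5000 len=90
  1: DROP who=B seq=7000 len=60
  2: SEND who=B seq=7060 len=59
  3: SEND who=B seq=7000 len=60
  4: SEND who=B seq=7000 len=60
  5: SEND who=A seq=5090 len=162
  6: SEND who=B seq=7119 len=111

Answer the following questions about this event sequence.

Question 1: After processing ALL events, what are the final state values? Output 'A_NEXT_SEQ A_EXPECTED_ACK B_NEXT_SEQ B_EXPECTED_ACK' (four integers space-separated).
Answer: 5252 7230 7230 5252

Derivation:
After event 0: A_seq=5090 A_ack=7000 B_seq=7000 B_ack=5090
After event 1: A_seq=5090 A_ack=7000 B_seq=7060 B_ack=5090
After event 2: A_seq=5090 A_ack=7000 B_seq=7119 B_ack=5090
After event 3: A_seq=5090 A_ack=7119 B_seq=7119 B_ack=5090
After event 4: A_seq=5090 A_ack=7119 B_seq=7119 B_ack=5090
After event 5: A_seq=5252 A_ack=7119 B_seq=7119 B_ack=5252
After event 6: A_seq=5252 A_ack=7230 B_seq=7230 B_ack=5252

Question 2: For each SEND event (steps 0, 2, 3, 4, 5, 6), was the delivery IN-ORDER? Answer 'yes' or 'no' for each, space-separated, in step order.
Answer: yes no yes no yes yes

Derivation:
Step 0: SEND seq=5000 -> in-order
Step 2: SEND seq=7060 -> out-of-order
Step 3: SEND seq=7000 -> in-order
Step 4: SEND seq=7000 -> out-of-order
Step 5: SEND seq=5090 -> in-order
Step 6: SEND seq=7119 -> in-order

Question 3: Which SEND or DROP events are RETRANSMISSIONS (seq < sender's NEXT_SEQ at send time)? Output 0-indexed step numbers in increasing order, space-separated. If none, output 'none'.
Answer: 3 4

Derivation:
Step 0: SEND seq=5000 -> fresh
Step 1: DROP seq=7000 -> fresh
Step 2: SEND seq=7060 -> fresh
Step 3: SEND seq=7000 -> retransmit
Step 4: SEND seq=7000 -> retransmit
Step 5: SEND seq=5090 -> fresh
Step 6: SEND seq=7119 -> fresh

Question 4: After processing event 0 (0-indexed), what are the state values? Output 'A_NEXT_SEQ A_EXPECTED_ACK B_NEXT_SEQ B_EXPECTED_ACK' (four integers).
After event 0: A_seq=5090 A_ack=7000 B_seq=7000 B_ack=5090

5090 7000 7000 5090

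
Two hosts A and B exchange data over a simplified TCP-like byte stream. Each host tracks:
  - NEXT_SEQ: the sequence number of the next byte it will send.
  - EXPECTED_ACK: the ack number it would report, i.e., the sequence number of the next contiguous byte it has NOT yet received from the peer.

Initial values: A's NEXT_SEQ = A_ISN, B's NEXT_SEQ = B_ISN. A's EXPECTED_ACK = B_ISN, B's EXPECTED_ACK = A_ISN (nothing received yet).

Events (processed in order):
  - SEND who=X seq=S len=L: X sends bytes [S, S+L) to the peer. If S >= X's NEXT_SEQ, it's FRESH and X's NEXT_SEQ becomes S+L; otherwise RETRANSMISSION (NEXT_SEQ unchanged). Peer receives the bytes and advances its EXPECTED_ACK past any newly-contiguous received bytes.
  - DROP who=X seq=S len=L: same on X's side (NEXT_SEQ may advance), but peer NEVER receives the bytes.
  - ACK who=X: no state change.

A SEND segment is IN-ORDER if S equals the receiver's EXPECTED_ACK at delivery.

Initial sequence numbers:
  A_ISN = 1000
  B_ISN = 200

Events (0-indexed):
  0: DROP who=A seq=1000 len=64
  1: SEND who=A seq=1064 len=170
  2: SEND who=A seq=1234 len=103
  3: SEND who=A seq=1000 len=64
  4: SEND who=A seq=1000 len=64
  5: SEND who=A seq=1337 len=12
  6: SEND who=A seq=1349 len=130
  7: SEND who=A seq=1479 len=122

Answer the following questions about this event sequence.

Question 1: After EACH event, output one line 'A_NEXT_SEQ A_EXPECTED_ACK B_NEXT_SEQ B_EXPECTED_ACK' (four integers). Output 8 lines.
1064 200 200 1000
1234 200 200 1000
1337 200 200 1000
1337 200 200 1337
1337 200 200 1337
1349 200 200 1349
1479 200 200 1479
1601 200 200 1601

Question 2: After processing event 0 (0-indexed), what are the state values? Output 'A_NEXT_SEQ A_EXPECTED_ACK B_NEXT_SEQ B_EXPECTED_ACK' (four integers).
After event 0: A_seq=1064 A_ack=200 B_seq=200 B_ack=1000

1064 200 200 1000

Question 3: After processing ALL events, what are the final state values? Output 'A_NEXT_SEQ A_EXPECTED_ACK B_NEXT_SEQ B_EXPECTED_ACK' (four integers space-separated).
After event 0: A_seq=1064 A_ack=200 B_seq=200 B_ack=1000
After event 1: A_seq=1234 A_ack=200 B_seq=200 B_ack=1000
After event 2: A_seq=1337 A_ack=200 B_seq=200 B_ack=1000
After event 3: A_seq=1337 A_ack=200 B_seq=200 B_ack=1337
After event 4: A_seq=1337 A_ack=200 B_seq=200 B_ack=1337
After event 5: A_seq=1349 A_ack=200 B_seq=200 B_ack=1349
After event 6: A_seq=1479 A_ack=200 B_seq=200 B_ack=1479
After event 7: A_seq=1601 A_ack=200 B_seq=200 B_ack=1601

Answer: 1601 200 200 1601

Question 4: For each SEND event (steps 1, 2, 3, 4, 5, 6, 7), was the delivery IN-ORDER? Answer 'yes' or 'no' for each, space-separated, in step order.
Answer: no no yes no yes yes yes

Derivation:
Step 1: SEND seq=1064 -> out-of-order
Step 2: SEND seq=1234 -> out-of-order
Step 3: SEND seq=1000 -> in-order
Step 4: SEND seq=1000 -> out-of-order
Step 5: SEND seq=1337 -> in-order
Step 6: SEND seq=1349 -> in-order
Step 7: SEND seq=1479 -> in-order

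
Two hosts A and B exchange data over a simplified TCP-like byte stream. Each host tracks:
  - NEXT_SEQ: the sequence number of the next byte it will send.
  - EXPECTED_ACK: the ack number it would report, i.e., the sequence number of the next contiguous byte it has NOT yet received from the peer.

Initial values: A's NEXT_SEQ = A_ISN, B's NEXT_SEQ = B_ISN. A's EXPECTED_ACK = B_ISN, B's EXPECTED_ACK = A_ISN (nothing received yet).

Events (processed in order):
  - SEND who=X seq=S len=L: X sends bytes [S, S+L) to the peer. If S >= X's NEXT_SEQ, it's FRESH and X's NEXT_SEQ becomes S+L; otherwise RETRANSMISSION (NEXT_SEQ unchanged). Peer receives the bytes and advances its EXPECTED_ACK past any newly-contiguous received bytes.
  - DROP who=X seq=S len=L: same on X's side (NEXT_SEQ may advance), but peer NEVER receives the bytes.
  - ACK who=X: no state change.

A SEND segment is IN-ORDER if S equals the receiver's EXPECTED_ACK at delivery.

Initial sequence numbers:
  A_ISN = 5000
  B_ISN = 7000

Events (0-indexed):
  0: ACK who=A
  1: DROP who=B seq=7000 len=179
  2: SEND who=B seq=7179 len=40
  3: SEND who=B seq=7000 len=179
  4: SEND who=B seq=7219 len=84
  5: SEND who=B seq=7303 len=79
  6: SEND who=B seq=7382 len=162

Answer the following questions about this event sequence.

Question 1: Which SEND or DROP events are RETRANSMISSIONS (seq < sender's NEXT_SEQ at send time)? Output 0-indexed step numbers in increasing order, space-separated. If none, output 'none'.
Step 1: DROP seq=7000 -> fresh
Step 2: SEND seq=7179 -> fresh
Step 3: SEND seq=7000 -> retransmit
Step 4: SEND seq=7219 -> fresh
Step 5: SEND seq=7303 -> fresh
Step 6: SEND seq=7382 -> fresh

Answer: 3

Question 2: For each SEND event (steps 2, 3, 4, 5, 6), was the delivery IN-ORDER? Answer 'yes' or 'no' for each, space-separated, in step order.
Step 2: SEND seq=7179 -> out-of-order
Step 3: SEND seq=7000 -> in-order
Step 4: SEND seq=7219 -> in-order
Step 5: SEND seq=7303 -> in-order
Step 6: SEND seq=7382 -> in-order

Answer: no yes yes yes yes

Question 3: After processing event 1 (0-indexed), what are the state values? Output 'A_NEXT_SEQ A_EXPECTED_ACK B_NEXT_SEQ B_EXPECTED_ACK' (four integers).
After event 0: A_seq=5000 A_ack=7000 B_seq=7000 B_ack=5000
After event 1: A_seq=5000 A_ack=7000 B_seq=7179 B_ack=5000

5000 7000 7179 5000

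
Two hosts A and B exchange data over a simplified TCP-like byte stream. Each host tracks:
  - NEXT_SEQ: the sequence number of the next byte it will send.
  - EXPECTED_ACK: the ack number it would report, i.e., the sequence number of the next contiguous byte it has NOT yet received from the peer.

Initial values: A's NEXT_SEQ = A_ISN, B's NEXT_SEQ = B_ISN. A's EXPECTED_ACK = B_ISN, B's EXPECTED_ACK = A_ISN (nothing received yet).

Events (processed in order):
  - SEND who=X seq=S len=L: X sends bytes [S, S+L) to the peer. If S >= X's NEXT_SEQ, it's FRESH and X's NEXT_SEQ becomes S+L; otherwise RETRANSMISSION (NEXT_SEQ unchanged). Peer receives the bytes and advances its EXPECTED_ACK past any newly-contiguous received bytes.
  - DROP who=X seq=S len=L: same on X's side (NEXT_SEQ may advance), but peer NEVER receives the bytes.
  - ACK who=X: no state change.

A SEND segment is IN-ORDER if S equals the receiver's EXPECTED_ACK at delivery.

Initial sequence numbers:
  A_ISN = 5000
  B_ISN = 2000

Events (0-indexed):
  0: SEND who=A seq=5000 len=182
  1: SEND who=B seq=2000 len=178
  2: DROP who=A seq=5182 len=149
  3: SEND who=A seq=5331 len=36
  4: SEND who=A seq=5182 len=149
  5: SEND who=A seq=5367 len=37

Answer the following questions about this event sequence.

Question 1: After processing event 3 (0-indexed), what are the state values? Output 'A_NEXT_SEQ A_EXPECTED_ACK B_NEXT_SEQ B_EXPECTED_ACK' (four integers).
After event 0: A_seq=5182 A_ack=2000 B_seq=2000 B_ack=5182
After event 1: A_seq=5182 A_ack=2178 B_seq=2178 B_ack=5182
After event 2: A_seq=5331 A_ack=2178 B_seq=2178 B_ack=5182
After event 3: A_seq=5367 A_ack=2178 B_seq=2178 B_ack=5182

5367 2178 2178 5182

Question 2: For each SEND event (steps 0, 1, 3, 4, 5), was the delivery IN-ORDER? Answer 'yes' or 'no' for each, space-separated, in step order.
Step 0: SEND seq=5000 -> in-order
Step 1: SEND seq=2000 -> in-order
Step 3: SEND seq=5331 -> out-of-order
Step 4: SEND seq=5182 -> in-order
Step 5: SEND seq=5367 -> in-order

Answer: yes yes no yes yes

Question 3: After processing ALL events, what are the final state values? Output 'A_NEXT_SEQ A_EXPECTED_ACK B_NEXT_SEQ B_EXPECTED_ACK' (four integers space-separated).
Answer: 5404 2178 2178 5404

Derivation:
After event 0: A_seq=5182 A_ack=2000 B_seq=2000 B_ack=5182
After event 1: A_seq=5182 A_ack=2178 B_seq=2178 B_ack=5182
After event 2: A_seq=5331 A_ack=2178 B_seq=2178 B_ack=5182
After event 3: A_seq=5367 A_ack=2178 B_seq=2178 B_ack=5182
After event 4: A_seq=5367 A_ack=2178 B_seq=2178 B_ack=5367
After event 5: A_seq=5404 A_ack=2178 B_seq=2178 B_ack=5404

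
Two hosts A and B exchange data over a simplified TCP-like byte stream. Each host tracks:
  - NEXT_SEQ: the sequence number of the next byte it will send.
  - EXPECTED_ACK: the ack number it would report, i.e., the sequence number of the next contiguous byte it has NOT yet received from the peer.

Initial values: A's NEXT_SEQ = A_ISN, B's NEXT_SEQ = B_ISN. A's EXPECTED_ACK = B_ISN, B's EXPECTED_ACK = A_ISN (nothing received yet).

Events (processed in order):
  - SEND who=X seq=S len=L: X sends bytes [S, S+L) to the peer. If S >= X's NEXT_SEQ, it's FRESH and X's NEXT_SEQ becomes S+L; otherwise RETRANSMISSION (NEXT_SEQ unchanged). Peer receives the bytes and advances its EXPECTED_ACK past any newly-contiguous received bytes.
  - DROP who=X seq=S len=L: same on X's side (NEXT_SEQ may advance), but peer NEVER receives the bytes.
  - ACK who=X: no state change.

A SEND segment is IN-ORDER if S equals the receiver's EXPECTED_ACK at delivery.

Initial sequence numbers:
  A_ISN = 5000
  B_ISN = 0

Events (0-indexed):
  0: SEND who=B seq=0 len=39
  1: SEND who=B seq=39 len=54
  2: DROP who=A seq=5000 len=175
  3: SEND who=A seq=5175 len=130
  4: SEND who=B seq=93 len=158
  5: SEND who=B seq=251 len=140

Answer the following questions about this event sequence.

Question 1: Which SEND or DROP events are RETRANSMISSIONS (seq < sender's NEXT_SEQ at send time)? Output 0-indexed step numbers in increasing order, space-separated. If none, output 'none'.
Step 0: SEND seq=0 -> fresh
Step 1: SEND seq=39 -> fresh
Step 2: DROP seq=5000 -> fresh
Step 3: SEND seq=5175 -> fresh
Step 4: SEND seq=93 -> fresh
Step 5: SEND seq=251 -> fresh

Answer: none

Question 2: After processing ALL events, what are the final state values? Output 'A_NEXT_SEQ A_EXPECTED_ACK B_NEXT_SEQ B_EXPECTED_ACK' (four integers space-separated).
After event 0: A_seq=5000 A_ack=39 B_seq=39 B_ack=5000
After event 1: A_seq=5000 A_ack=93 B_seq=93 B_ack=5000
After event 2: A_seq=5175 A_ack=93 B_seq=93 B_ack=5000
After event 3: A_seq=5305 A_ack=93 B_seq=93 B_ack=5000
After event 4: A_seq=5305 A_ack=251 B_seq=251 B_ack=5000
After event 5: A_seq=5305 A_ack=391 B_seq=391 B_ack=5000

Answer: 5305 391 391 5000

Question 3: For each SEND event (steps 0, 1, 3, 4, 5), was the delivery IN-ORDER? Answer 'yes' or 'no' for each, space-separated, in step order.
Step 0: SEND seq=0 -> in-order
Step 1: SEND seq=39 -> in-order
Step 3: SEND seq=5175 -> out-of-order
Step 4: SEND seq=93 -> in-order
Step 5: SEND seq=251 -> in-order

Answer: yes yes no yes yes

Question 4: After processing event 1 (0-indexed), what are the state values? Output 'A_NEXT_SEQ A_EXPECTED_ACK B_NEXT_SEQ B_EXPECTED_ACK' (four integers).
After event 0: A_seq=5000 A_ack=39 B_seq=39 B_ack=5000
After event 1: A_seq=5000 A_ack=93 B_seq=93 B_ack=5000

5000 93 93 5000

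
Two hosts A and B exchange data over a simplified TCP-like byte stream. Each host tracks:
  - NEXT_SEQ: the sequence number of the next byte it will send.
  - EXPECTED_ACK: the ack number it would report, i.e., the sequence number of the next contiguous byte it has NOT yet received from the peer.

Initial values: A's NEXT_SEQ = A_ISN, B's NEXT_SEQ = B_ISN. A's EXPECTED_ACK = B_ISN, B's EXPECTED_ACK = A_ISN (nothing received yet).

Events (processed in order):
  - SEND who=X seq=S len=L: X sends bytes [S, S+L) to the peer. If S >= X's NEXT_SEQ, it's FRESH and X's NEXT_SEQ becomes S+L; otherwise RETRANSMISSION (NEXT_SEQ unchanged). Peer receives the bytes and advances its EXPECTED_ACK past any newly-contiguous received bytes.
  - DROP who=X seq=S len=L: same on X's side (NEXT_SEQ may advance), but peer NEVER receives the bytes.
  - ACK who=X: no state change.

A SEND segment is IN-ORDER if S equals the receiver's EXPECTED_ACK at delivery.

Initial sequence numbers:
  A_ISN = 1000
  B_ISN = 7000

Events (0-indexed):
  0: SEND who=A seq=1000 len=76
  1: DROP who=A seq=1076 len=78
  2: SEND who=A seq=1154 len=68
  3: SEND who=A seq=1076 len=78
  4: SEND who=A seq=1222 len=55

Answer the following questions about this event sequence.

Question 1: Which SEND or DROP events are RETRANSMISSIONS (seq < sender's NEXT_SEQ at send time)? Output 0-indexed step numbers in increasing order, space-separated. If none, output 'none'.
Step 0: SEND seq=1000 -> fresh
Step 1: DROP seq=1076 -> fresh
Step 2: SEND seq=1154 -> fresh
Step 3: SEND seq=1076 -> retransmit
Step 4: SEND seq=1222 -> fresh

Answer: 3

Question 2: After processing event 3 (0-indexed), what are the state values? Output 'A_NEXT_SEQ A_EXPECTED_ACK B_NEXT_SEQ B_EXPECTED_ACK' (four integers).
After event 0: A_seq=1076 A_ack=7000 B_seq=7000 B_ack=1076
After event 1: A_seq=1154 A_ack=7000 B_seq=7000 B_ack=1076
After event 2: A_seq=1222 A_ack=7000 B_seq=7000 B_ack=1076
After event 3: A_seq=1222 A_ack=7000 B_seq=7000 B_ack=1222

1222 7000 7000 1222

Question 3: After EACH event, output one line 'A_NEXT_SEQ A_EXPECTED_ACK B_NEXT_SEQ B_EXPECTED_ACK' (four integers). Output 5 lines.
1076 7000 7000 1076
1154 7000 7000 1076
1222 7000 7000 1076
1222 7000 7000 1222
1277 7000 7000 1277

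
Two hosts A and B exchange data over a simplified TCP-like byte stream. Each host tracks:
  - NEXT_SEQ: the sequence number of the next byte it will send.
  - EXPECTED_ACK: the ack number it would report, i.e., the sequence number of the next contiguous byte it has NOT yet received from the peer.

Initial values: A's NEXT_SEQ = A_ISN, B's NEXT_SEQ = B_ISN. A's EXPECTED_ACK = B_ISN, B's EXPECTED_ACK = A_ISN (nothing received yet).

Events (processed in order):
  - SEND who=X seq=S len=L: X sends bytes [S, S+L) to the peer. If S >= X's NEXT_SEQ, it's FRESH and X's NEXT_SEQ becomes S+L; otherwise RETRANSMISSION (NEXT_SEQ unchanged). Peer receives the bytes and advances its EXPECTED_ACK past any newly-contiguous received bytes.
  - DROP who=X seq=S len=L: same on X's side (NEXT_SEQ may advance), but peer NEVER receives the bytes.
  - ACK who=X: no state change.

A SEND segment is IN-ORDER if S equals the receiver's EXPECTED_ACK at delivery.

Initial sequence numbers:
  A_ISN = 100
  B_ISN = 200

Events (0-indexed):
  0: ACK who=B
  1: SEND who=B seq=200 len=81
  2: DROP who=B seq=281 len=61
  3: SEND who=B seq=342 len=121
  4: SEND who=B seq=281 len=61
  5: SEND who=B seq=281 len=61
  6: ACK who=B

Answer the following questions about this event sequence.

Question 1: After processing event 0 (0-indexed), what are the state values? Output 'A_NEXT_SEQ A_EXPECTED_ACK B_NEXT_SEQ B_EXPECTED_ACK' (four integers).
After event 0: A_seq=100 A_ack=200 B_seq=200 B_ack=100

100 200 200 100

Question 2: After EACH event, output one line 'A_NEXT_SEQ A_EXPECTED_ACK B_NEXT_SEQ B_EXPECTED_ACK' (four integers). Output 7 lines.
100 200 200 100
100 281 281 100
100 281 342 100
100 281 463 100
100 463 463 100
100 463 463 100
100 463 463 100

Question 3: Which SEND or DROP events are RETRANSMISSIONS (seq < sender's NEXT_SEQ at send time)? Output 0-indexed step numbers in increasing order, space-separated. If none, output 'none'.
Answer: 4 5

Derivation:
Step 1: SEND seq=200 -> fresh
Step 2: DROP seq=281 -> fresh
Step 3: SEND seq=342 -> fresh
Step 4: SEND seq=281 -> retransmit
Step 5: SEND seq=281 -> retransmit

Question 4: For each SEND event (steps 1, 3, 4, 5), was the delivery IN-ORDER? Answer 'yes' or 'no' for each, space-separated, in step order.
Answer: yes no yes no

Derivation:
Step 1: SEND seq=200 -> in-order
Step 3: SEND seq=342 -> out-of-order
Step 4: SEND seq=281 -> in-order
Step 5: SEND seq=281 -> out-of-order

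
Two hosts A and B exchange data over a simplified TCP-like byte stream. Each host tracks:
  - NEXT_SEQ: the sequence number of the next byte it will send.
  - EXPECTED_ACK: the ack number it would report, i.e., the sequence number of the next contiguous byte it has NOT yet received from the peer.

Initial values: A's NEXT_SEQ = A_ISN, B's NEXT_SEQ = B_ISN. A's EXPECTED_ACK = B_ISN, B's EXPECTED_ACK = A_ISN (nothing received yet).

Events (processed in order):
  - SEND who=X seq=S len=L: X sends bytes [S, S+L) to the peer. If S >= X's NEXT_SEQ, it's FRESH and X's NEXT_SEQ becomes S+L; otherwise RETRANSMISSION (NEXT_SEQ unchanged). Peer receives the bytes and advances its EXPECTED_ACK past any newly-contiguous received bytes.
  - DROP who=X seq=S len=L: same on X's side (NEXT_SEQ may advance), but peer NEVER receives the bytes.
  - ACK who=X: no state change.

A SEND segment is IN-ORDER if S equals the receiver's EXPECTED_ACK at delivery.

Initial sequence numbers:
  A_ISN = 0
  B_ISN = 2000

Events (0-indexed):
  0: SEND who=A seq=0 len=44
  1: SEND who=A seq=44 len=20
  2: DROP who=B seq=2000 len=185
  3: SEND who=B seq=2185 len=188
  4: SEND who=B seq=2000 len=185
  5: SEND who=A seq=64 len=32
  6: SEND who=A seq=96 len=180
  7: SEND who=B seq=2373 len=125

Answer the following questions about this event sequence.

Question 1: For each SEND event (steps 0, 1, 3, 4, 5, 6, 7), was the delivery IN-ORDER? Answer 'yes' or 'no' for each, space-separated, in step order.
Answer: yes yes no yes yes yes yes

Derivation:
Step 0: SEND seq=0 -> in-order
Step 1: SEND seq=44 -> in-order
Step 3: SEND seq=2185 -> out-of-order
Step 4: SEND seq=2000 -> in-order
Step 5: SEND seq=64 -> in-order
Step 6: SEND seq=96 -> in-order
Step 7: SEND seq=2373 -> in-order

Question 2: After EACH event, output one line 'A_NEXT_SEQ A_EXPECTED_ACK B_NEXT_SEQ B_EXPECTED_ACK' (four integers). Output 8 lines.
44 2000 2000 44
64 2000 2000 64
64 2000 2185 64
64 2000 2373 64
64 2373 2373 64
96 2373 2373 96
276 2373 2373 276
276 2498 2498 276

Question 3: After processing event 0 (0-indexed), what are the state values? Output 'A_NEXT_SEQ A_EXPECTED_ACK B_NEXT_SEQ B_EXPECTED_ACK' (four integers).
After event 0: A_seq=44 A_ack=2000 B_seq=2000 B_ack=44

44 2000 2000 44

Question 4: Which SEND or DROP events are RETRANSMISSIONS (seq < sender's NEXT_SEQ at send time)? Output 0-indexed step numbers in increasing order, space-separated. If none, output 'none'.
Answer: 4

Derivation:
Step 0: SEND seq=0 -> fresh
Step 1: SEND seq=44 -> fresh
Step 2: DROP seq=2000 -> fresh
Step 3: SEND seq=2185 -> fresh
Step 4: SEND seq=2000 -> retransmit
Step 5: SEND seq=64 -> fresh
Step 6: SEND seq=96 -> fresh
Step 7: SEND seq=2373 -> fresh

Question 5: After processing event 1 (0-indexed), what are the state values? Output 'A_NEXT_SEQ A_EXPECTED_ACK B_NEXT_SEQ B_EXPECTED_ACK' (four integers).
After event 0: A_seq=44 A_ack=2000 B_seq=2000 B_ack=44
After event 1: A_seq=64 A_ack=2000 B_seq=2000 B_ack=64

64 2000 2000 64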